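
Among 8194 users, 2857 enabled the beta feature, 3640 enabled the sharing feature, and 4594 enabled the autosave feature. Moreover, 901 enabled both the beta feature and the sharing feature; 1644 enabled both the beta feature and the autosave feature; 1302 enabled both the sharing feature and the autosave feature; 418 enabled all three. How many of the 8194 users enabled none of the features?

532

By inclusion-exclusion,
N(≥1) = 2857 + 3640 + 4594 − 901 − 1644 − 1302 + 418 = 7662
None: 8194 − 7662 = 532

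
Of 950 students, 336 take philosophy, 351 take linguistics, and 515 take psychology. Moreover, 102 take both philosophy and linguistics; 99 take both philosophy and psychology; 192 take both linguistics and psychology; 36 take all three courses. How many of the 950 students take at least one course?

845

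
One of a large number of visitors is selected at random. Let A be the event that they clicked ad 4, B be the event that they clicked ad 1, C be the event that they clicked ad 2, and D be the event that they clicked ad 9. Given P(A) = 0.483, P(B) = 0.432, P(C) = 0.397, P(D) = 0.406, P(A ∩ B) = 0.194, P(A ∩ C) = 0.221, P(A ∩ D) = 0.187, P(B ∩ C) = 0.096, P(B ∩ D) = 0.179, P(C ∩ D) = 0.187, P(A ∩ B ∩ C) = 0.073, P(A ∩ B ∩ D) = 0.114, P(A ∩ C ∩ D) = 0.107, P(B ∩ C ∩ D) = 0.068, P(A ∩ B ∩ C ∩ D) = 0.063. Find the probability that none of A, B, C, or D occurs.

By inclusion-exclusion,
P(A ∪ B ∪ C ∪ D) = 0.483 + 0.432 + 0.397 + 0.406 − 0.194 − 0.221 − 0.187 − 0.096 − 0.179 − 0.187 + 0.073 + 0.114 + 0.107 + 0.068 − 0.063 = 0.953
P(none) = 1 − 0.953 = 0.047

0.047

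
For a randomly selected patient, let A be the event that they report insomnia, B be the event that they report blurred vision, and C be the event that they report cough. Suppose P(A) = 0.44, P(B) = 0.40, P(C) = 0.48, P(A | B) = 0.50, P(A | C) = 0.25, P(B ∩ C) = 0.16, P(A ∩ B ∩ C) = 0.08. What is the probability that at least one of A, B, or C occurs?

0.92

P(A ∩ B) = P(B)·P(A|B) = 0.40 × 0.50 = 0.20
P(A ∩ C) = P(C)·P(A|C) = 0.48 × 0.25 = 0.12
P(A ∪ B ∪ C) = 0.44 + 0.40 + 0.48 − 0.20 − 0.12 − 0.16 + 0.08 = 0.92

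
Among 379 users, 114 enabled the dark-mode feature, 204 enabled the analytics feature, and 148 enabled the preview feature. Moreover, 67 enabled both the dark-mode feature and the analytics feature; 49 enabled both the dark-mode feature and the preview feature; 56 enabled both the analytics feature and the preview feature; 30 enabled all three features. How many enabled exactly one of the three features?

N(exactly one) = 114 + 204 + 148 − 2·67 − 2·49 − 2·56 + 3·30 = 212

212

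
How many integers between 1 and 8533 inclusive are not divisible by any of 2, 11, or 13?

Inclusion–exclusion gives
⌊8533/2⌋ + ⌊8533/11⌋ + ⌊8533/13⌋ − ⌊8533/22⌋ − ⌊8533/26⌋ − ⌊8533/143⌋ + ⌊8533/286⌋ = 4266 + 775 + 656 − 387 − 328 − 59 + 29 = 4952
8533 − 4952 = 3581

3581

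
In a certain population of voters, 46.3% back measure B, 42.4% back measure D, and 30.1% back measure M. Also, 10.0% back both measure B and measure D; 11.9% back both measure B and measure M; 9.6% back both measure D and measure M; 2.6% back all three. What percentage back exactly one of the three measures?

63.6%

P(exactly one) = 46.3 + 42.4 + 30.1 − 2·10.0 − 2·11.9 − 2·9.6 + 3·2.6 = 63.6%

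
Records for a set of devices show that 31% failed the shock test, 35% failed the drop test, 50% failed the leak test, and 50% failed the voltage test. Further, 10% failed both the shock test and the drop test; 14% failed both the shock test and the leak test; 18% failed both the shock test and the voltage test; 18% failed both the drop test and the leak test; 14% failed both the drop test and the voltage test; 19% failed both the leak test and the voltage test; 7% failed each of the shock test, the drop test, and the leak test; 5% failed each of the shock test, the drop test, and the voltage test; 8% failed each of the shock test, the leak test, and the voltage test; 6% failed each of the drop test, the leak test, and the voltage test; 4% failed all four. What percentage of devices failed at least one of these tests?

Inclusion–exclusion gives
P(at least one) = 31 + 35 + 50 + 50 − 10 − 14 − 18 − 18 − 14 − 19 + 7 + 5 + 8 + 6 − 4 = 95%

95%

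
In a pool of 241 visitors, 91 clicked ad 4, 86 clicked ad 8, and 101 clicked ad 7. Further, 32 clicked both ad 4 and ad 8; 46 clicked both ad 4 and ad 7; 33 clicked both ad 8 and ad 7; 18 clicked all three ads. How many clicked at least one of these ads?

|union| = 91 + 86 + 101 − 32 − 46 − 33 + 18 = 185

185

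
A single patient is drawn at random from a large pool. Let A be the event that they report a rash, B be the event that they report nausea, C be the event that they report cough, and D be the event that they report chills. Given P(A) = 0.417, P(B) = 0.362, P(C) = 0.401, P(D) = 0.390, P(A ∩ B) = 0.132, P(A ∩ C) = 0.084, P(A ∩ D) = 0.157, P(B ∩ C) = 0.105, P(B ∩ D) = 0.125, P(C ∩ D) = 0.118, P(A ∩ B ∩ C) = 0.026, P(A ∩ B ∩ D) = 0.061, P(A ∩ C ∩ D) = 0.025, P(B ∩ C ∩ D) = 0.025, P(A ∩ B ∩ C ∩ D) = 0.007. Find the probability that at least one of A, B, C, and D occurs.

0.979

Apply inclusion-exclusion:
P(A ∪ B ∪ C ∪ D) = 0.417 + 0.362 + 0.401 + 0.390 − 0.132 − 0.084 − 0.157 − 0.105 − 0.125 − 0.118 + 0.026 + 0.061 + 0.025 + 0.025 − 0.007 = 0.979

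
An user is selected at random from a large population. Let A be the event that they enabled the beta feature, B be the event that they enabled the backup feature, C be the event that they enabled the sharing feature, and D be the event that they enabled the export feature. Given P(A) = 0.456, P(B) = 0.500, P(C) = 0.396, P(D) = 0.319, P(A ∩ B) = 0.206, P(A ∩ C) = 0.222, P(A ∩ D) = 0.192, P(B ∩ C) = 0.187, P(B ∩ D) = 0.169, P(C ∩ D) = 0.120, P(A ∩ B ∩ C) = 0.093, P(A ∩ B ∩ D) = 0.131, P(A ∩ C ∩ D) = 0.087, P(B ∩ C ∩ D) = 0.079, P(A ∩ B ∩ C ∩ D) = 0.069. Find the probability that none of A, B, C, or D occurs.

P(A ∪ B ∪ C ∪ D) = 0.456 + 0.500 + 0.396 + 0.319 − 0.206 − 0.222 − 0.192 − 0.187 − 0.169 − 0.120 + 0.093 + 0.131 + 0.087 + 0.079 − 0.069 = 0.896
P(none) = 1 − 0.896 = 0.104

0.104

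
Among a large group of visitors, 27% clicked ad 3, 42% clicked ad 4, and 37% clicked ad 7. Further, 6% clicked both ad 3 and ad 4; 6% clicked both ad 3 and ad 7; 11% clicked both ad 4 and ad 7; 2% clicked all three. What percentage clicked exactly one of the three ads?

66%

P(exactly one) = 27 + 42 + 37 − 2·6 − 2·6 − 2·11 + 3·2 = 66%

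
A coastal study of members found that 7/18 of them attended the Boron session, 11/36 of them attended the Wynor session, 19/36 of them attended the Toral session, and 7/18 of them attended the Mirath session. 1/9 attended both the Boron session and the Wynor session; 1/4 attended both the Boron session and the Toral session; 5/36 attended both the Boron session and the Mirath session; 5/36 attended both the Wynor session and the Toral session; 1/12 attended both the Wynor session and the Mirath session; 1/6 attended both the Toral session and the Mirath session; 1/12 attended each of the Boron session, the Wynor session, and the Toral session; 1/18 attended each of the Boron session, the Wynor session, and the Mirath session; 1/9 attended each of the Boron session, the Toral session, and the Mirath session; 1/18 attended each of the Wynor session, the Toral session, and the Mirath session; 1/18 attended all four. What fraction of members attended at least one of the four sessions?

P(union) = 7/18 + 11/36 + 19/36 + 7/18 − 1/9 − 1/4 − 5/36 − 5/36 − 1/12 − 1/6 + 1/12 + 1/18 + 1/9 + 1/18 − 1/18 = 35/36

35/36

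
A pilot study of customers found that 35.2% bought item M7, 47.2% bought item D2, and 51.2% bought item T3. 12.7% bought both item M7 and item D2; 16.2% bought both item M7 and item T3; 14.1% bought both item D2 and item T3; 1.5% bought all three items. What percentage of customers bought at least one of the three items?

92.1%

By inclusion–exclusion:
P(≥1) = 35.2 + 47.2 + 51.2 − 12.7 − 16.2 − 14.1 + 1.5 = 92.1%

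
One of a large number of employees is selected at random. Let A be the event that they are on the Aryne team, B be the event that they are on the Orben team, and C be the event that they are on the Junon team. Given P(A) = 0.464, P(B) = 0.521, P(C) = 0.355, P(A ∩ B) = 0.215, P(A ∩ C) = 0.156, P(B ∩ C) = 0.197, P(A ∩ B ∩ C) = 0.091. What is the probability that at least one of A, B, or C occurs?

By inclusion-exclusion,
P(A ∪ B ∪ C) = 0.464 + 0.521 + 0.355 − 0.215 − 0.156 − 0.197 + 0.091 = 0.863

0.863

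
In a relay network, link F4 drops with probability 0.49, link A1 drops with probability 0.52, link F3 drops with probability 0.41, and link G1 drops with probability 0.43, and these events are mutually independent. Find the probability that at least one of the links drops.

Independence gives P(none) = ∏(1 − pᵢ).
P(none) = (1 − 0.49) × (1 − 0.52) × (1 − 0.41) × (1 − 0.43) = 0.51 × 0.48 × 0.59 × 0.57 = 0.08232624
P(at least one) = 1 − 0.08232624 = 0.91767376

0.91767376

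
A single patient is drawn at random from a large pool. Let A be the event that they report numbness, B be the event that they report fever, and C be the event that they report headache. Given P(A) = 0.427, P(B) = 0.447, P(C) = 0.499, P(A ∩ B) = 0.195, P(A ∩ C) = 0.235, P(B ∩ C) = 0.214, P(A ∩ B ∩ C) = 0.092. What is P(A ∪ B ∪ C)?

By inclusion-exclusion,
P(A ∪ B ∪ C) = 0.427 + 0.447 + 0.499 − 0.195 − 0.235 − 0.214 + 0.092 = 0.821

0.821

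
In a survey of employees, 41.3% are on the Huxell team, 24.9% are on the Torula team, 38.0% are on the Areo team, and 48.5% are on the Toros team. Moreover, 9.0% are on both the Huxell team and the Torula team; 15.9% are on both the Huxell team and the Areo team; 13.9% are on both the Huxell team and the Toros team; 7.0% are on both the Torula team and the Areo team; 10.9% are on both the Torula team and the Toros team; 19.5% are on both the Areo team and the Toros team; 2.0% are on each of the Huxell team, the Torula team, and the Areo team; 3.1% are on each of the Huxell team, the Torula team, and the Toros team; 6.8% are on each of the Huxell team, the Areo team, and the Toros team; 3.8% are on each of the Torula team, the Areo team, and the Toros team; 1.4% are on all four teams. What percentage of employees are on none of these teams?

P(at least one) = 41.3 + 24.9 + 38.0 + 48.5 − 9.0 − 15.9 − 13.9 − 7.0 − 10.9 − 19.5 + 2.0 + 3.1 + 6.8 + 3.8 − 1.4 = 90.8%
P(none) = 100% − 90.8% = 9.2%

9.2%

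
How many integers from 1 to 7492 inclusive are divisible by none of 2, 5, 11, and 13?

By inclusion-exclusion,
3746 + 1498 + 681 + 576 − 749 − 340 − 288 − 136 − 115 − 52 + 68 + 57 + 26 + 10 − 5 = 4977
7492 − 4977 = 2515

2515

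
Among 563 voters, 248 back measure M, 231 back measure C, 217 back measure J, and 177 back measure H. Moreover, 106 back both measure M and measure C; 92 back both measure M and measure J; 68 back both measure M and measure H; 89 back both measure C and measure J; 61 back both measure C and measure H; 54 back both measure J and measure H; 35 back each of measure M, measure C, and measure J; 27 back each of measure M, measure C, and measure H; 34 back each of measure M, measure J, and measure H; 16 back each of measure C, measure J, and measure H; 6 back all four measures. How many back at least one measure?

Apply inclusion-exclusion:
N(≥1) = 248 + 231 + 217 + 177 − 106 − 92 − 68 − 89 − 61 − 54 + 35 + 27 + 34 + 16 − 6 = 509

509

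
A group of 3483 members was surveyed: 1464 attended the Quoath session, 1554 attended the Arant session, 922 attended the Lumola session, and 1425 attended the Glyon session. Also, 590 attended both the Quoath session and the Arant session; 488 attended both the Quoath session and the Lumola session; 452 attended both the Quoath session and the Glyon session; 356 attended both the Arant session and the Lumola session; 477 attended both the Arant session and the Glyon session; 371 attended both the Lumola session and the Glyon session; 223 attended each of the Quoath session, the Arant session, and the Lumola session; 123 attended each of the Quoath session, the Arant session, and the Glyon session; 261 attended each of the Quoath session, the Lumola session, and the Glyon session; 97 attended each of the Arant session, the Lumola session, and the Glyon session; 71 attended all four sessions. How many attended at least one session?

|at least one| = 1464 + 1554 + 922 + 1425 − 590 − 488 − 452 − 356 − 477 − 371 + 223 + 123 + 261 + 97 − 71 = 3264

3264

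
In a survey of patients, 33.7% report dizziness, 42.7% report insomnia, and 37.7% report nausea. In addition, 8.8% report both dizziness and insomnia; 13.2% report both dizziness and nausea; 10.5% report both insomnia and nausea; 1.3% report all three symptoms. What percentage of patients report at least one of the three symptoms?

82.9%

By inclusion-exclusion,
P(≥1) = 33.7 + 42.7 + 37.7 − 8.8 − 13.2 − 10.5 + 1.3 = 82.9%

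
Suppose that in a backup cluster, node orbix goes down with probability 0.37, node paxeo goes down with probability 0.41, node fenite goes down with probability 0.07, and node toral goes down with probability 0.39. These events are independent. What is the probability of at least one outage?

0.78913459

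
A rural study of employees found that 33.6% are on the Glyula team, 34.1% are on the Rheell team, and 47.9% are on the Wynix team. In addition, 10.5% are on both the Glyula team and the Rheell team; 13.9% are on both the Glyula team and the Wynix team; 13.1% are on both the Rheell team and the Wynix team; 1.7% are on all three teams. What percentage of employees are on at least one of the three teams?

79.8%

By inclusion-exclusion,
P(at least one) = 33.6 + 34.1 + 47.9 − 10.5 − 13.9 − 13.1 + 1.7 = 79.8%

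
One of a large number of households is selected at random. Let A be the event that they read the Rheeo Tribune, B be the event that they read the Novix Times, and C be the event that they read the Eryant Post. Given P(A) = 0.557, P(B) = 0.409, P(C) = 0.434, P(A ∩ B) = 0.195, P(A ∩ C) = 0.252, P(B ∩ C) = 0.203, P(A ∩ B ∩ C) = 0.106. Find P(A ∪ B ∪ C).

By inclusion–exclusion:
P(A ∪ B ∪ C) = 0.557 + 0.409 + 0.434 − 0.195 − 0.252 − 0.203 + 0.106 = 0.856

0.856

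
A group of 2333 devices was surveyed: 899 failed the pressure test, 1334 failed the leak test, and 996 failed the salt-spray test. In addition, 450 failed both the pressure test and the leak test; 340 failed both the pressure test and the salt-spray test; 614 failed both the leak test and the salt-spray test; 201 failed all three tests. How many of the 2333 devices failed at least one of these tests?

Inclusion–exclusion gives
|union| = 899 + 1334 + 996 − 450 − 340 − 614 + 201 = 2026

2026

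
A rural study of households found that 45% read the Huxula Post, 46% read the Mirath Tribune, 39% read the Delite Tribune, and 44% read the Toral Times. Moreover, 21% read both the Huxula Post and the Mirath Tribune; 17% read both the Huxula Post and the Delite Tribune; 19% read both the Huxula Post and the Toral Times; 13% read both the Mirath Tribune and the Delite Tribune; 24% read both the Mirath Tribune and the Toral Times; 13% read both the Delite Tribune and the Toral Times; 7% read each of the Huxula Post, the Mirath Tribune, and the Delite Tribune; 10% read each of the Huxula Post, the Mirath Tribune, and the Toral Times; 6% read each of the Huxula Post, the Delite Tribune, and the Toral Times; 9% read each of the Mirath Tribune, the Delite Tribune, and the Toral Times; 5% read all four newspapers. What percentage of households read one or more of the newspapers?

94%

P(union) = 45 + 46 + 39 + 44 − 21 − 17 − 19 − 13 − 24 − 13 + 7 + 10 + 6 + 9 − 5 = 94%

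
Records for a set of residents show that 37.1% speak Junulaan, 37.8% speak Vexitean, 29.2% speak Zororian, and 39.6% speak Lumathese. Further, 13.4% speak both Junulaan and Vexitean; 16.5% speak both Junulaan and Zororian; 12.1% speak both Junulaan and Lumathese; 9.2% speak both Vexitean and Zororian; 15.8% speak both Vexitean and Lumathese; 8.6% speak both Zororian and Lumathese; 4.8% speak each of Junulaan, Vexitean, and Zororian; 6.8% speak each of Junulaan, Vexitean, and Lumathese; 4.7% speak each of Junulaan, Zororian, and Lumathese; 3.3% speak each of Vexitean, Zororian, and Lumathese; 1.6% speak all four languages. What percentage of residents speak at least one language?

86.1%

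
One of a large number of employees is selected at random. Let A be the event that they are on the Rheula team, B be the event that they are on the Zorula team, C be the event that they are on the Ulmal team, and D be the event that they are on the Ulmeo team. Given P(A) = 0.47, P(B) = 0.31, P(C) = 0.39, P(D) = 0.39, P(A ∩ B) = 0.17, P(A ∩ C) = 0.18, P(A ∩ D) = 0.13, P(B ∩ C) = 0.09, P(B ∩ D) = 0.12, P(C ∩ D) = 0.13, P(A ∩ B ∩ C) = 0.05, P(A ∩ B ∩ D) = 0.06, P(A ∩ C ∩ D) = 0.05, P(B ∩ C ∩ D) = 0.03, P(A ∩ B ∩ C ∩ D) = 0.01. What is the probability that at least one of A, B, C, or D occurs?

By inclusion–exclusion:
P(A ∪ B ∪ C ∪ D) = 0.47 + 0.31 + 0.39 + 0.39 − 0.17 − 0.18 − 0.13 − 0.09 − 0.12 − 0.13 + 0.05 + 0.06 + 0.05 + 0.03 − 0.01 = 0.92

0.92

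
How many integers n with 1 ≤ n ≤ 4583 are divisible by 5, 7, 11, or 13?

916 + 654 + 416 + 352 − 130 − 83 − 70 − 59 − 50 − 32 + 11 + 10 + 6 + 4 − 0 = 1945

1945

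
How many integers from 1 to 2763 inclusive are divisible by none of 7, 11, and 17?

floor(2763/7) + floor(2763/11) + floor(2763/17) − floor(2763/77) − floor(2763/119) − floor(2763/187) + floor(2763/1309) = 394 + 251 + 162 − 35 − 23 − 14 + 2 = 737
2763 − 737 = 2026

2026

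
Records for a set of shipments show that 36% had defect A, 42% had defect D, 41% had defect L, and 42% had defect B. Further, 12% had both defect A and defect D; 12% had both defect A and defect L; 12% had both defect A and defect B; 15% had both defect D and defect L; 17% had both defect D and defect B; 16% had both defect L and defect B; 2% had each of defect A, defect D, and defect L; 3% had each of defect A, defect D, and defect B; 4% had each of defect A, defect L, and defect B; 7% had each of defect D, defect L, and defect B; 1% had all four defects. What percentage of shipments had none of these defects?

By inclusion-exclusion,
P(union) = 36 + 42 + 41 + 42 − 12 − 12 − 12 − 15 − 17 − 16 + 2 + 3 + 4 + 7 − 1 = 92%
P(none) = 100% − 92% = 8%

8%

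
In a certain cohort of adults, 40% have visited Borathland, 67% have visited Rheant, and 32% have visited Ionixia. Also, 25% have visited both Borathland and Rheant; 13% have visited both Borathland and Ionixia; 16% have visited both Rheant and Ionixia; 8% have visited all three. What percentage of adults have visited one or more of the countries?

93%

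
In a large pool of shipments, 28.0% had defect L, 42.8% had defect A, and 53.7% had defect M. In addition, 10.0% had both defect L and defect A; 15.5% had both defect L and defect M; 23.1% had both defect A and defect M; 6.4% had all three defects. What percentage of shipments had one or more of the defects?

82.3%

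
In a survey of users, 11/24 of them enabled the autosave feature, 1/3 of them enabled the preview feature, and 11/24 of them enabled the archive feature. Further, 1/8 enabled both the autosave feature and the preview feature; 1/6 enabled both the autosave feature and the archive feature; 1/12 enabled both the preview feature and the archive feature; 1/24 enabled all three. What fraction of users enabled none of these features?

1/12

P(≥1) = 11/24 + 1/3 + 11/24 − 1/8 − 1/6 − 1/12 + 1/24 = 11/12
P(none) = 1 − 11/12 = 1/12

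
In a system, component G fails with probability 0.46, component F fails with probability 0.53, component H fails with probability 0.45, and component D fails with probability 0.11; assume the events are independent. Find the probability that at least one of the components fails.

0.8757649

P(none) = (1 − 0.46) × (1 − 0.53) × (1 − 0.45) × (1 − 0.11) = 0.54 × 0.47 × 0.55 × 0.89 = 0.1242351
P(at least one) = 1 − 0.1242351 = 0.8757649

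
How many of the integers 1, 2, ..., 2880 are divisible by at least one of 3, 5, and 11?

1483

960 + 576 + 261 − 192 − 87 − 52 + 17 = 1483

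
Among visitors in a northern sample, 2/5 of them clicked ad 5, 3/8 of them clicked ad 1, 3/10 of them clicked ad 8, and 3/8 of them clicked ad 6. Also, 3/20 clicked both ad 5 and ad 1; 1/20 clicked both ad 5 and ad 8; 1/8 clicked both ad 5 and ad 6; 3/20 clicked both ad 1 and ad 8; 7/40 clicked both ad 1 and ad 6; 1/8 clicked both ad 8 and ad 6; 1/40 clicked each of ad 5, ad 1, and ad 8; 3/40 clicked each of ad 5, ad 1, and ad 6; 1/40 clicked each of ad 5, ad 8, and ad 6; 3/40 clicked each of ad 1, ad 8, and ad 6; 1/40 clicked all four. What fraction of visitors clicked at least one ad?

17/20

Inclusion–exclusion gives
P(union) = 2/5 + 3/8 + 3/10 + 3/8 − 3/20 − 1/20 − 1/8 − 3/20 − 7/40 − 1/8 + 1/40 + 3/40 + 1/40 + 3/40 − 1/40 = 17/20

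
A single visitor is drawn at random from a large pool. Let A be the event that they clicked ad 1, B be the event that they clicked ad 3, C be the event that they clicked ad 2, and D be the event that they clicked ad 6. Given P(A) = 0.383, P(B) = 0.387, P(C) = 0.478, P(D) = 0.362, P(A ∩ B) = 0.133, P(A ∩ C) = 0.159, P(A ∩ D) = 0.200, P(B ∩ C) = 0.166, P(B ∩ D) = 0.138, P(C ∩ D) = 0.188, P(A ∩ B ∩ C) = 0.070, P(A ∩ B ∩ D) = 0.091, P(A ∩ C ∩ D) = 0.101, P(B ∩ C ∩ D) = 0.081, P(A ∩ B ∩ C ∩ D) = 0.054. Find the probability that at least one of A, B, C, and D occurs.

0.915

P(A ∪ B ∪ C ∪ D) = 0.383 + 0.387 + 0.478 + 0.362 − 0.133 − 0.159 − 0.200 − 0.166 − 0.138 − 0.188 + 0.070 + 0.091 + 0.101 + 0.081 − 0.054 = 0.915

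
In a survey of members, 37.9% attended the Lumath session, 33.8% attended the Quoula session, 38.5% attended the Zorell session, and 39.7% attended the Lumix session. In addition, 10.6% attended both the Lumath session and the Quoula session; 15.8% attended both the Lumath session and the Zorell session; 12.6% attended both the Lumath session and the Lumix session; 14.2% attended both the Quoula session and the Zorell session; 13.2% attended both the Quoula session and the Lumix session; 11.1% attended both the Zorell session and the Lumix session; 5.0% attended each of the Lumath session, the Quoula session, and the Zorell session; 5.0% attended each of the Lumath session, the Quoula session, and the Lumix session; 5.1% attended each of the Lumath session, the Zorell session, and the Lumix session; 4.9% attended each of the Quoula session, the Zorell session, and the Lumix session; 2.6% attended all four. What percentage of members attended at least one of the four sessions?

P(≥1) = 37.9 + 33.8 + 38.5 + 39.7 − 10.6 − 15.8 − 12.6 − 14.2 − 13.2 − 11.1 + 5.0 + 5.0 + 5.1 + 4.9 − 2.6 = 89.8%

89.8%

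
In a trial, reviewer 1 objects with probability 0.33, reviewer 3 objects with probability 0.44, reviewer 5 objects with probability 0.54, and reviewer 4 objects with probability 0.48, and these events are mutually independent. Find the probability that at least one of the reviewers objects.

Independence gives P(none) = ∏(1 − pᵢ).
P(none) = (1 − 0.33) × (1 − 0.44) × (1 − 0.54) × (1 − 0.48) = 0.67 × 0.56 × 0.46 × 0.52 = 0.08974784
P(at least one) = 1 − 0.08974784 = 0.91025216

0.91025216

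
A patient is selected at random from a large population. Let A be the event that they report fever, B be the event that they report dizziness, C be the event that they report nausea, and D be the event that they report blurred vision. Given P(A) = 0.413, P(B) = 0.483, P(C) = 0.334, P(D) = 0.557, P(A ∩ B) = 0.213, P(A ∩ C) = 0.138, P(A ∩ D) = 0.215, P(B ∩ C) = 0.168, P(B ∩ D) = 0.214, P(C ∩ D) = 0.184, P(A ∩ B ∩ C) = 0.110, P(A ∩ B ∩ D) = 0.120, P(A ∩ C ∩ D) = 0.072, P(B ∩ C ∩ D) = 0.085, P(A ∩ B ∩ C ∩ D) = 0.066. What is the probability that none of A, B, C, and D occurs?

0.024

P(A ∪ B ∪ C ∪ D) = 0.413 + 0.483 + 0.334 + 0.557 − 0.213 − 0.138 − 0.215 − 0.168 − 0.214 − 0.184 + 0.110 + 0.120 + 0.072 + 0.085 − 0.066 = 0.976
P(none) = 1 − 0.976 = 0.024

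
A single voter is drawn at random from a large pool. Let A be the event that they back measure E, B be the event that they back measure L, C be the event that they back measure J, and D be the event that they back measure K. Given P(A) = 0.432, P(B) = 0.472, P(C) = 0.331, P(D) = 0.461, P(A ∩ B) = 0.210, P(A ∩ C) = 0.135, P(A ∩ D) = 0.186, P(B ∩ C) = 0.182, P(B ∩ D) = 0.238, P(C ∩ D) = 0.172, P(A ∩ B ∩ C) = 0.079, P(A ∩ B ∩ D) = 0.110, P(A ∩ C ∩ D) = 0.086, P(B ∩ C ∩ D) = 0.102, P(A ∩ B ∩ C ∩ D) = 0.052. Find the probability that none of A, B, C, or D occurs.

Using inclusion–exclusion:
P(A ∪ B ∪ C ∪ D) = 0.432 + 0.472 + 0.331 + 0.461 − 0.210 − 0.135 − 0.186 − 0.182 − 0.238 − 0.172 + 0.079 + 0.110 + 0.086 + 0.102 − 0.052 = 0.898
P(none) = 1 − 0.898 = 0.102

0.102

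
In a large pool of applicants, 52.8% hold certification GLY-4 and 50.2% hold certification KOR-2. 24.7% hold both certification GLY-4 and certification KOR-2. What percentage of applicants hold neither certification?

21.7%

By inclusion-exclusion,
P(≥1) = 52.8 + 50.2 − 24.7 = 78.3%
P(none) = 100% − 78.3% = 21.7%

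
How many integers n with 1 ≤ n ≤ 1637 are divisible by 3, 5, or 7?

888

By inclusion–exclusion:
floor(1637/3) + floor(1637/5) + floor(1637/7) − floor(1637/15) − floor(1637/21) − floor(1637/35) + floor(1637/105) = 545 + 327 + 233 − 109 − 77 − 46 + 15 = 888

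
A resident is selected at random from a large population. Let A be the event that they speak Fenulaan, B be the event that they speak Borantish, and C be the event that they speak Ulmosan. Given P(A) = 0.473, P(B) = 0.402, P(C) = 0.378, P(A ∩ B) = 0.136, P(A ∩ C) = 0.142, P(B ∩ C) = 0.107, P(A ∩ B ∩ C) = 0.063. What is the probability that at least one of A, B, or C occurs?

0.931

Apply inclusion-exclusion:
P(A ∪ B ∪ C) = 0.473 + 0.402 + 0.378 − 0.136 − 0.142 − 0.107 + 0.063 = 0.931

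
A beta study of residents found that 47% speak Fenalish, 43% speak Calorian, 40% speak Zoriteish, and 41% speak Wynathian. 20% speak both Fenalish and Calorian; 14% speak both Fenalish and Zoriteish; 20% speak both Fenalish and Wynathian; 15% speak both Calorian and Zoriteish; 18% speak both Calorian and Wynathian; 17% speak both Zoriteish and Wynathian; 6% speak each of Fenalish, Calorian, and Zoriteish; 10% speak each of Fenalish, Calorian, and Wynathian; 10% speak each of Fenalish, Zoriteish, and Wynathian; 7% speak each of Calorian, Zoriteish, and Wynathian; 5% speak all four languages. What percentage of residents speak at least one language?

95%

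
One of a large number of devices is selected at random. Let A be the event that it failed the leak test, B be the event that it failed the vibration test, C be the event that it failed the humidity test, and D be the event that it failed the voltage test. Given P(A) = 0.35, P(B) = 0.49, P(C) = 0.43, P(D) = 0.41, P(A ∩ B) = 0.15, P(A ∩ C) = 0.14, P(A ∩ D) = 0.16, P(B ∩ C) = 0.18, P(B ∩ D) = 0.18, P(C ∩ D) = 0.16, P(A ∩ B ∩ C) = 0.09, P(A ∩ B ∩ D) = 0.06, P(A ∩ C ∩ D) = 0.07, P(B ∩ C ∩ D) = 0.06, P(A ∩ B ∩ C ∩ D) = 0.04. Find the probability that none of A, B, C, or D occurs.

0.05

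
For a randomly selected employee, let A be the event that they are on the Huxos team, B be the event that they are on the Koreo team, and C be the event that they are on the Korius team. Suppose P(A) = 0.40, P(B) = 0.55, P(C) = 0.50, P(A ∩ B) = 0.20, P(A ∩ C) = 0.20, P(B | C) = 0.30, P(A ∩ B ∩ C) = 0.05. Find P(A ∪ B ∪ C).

0.95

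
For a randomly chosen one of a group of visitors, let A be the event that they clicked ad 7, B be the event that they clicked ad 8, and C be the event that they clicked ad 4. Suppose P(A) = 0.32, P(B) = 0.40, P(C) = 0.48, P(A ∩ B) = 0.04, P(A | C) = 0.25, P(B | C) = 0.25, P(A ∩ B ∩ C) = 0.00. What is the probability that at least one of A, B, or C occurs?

0.92

P(A ∩ C) = P(C)·P(A|C) = 0.48 × 0.25 = 0.12
P(B ∩ C) = P(C)·P(B|C) = 0.48 × 0.25 = 0.12
By inclusion–exclusion:
P(A ∪ B ∪ C) = 0.32 + 0.40 + 0.48 − 0.04 − 0.12 − 0.12 + 0.00 = 0.92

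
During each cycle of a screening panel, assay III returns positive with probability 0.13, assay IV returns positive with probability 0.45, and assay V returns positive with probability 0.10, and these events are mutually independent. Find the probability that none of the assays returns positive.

P(none) = (1 − 0.13) × (1 − 0.45) × (1 − 0.10) = 0.87 × 0.55 × 0.90 = 0.43065

0.43065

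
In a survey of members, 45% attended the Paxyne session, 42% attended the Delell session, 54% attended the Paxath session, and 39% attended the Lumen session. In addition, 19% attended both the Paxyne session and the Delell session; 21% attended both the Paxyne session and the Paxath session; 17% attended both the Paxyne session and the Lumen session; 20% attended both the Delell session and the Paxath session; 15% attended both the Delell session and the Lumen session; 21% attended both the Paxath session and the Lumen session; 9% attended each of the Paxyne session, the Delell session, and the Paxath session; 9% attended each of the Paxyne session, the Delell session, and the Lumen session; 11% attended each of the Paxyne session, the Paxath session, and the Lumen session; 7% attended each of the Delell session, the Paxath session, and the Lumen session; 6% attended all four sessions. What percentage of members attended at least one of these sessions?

97%

Inclusion–exclusion gives
P(≥1) = 45 + 42 + 54 + 39 − 19 − 21 − 17 − 20 − 15 − 21 + 9 + 9 + 11 + 7 − 6 = 97%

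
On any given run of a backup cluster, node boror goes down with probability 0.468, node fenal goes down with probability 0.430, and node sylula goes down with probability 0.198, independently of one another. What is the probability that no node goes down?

0.24319848

P(none) = (1 − 0.468) × (1 − 0.430) × (1 − 0.198) = 0.532 × 0.570 × 0.802 = 0.24319848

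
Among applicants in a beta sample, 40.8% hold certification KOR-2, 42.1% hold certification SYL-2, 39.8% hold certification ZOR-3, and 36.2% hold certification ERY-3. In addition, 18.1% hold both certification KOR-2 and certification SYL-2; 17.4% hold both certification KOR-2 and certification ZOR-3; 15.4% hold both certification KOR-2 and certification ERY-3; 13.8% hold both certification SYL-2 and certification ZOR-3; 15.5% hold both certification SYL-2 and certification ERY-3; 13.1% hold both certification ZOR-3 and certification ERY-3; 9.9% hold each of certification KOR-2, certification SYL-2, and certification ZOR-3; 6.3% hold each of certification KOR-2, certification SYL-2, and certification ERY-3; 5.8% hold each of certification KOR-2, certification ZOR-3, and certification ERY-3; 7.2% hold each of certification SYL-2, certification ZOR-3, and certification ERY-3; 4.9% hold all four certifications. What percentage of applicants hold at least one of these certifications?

P(≥1) = 40.8 + 42.1 + 39.8 + 36.2 − 18.1 − 17.4 − 15.4 − 13.8 − 15.5 − 13.1 + 9.9 + 6.3 + 5.8 + 7.2 − 4.9 = 89.9%

89.9%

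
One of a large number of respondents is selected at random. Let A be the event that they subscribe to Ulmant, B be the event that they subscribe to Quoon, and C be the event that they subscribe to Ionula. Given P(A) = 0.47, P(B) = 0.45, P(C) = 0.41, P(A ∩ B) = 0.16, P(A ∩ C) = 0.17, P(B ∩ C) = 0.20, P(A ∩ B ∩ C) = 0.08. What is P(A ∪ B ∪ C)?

0.88

Inclusion–exclusion gives
P(A ∪ B ∪ C) = 0.47 + 0.45 + 0.41 − 0.16 − 0.17 − 0.20 + 0.08 = 0.88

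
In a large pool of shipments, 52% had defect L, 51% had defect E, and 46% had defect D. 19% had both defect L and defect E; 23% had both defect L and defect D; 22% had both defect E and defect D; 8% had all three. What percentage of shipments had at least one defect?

Apply inclusion-exclusion:
P(≥1) = 52 + 51 + 46 − 19 − 23 − 22 + 8 = 93%

93%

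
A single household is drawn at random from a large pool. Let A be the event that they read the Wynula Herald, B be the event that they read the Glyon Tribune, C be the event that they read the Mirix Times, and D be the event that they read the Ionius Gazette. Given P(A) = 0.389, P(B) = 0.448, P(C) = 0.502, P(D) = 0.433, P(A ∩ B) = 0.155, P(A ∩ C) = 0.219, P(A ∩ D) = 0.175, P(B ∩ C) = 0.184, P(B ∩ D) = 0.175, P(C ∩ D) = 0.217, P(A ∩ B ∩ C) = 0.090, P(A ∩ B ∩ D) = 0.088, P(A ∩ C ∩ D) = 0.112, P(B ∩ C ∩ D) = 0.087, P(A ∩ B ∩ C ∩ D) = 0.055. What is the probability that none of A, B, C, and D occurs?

0.031

Apply inclusion-exclusion:
P(A ∪ B ∪ C ∪ D) = 0.389 + 0.448 + 0.502 + 0.433 − 0.155 − 0.219 − 0.175 − 0.184 − 0.175 − 0.217 + 0.090 + 0.088 + 0.112 + 0.087 − 0.055 = 0.969
P(none) = 1 − 0.969 = 0.031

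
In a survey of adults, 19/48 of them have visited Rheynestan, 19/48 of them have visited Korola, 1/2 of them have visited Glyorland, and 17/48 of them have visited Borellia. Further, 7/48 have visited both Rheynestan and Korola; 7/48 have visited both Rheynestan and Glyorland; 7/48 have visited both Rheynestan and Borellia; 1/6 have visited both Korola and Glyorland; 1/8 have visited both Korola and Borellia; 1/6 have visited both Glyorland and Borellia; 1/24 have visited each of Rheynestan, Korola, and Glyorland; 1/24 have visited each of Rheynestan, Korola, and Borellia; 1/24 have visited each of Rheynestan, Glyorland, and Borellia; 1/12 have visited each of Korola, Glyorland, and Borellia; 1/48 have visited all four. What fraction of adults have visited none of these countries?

1/16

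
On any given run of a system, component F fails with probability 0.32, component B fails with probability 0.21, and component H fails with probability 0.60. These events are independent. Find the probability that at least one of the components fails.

0.78512

Independence gives P(none) = ∏(1 − pᵢ).
P(none) = (1 − 0.32) × (1 − 0.21) × (1 − 0.60) = 0.68 × 0.79 × 0.40 = 0.21488
P(at least one) = 1 − 0.21488 = 0.78512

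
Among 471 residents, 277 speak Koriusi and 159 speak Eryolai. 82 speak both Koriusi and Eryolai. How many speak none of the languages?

Inclusion–exclusion gives
|union| = 277 + 159 − 82 = 354
None: 471 − 354 = 117

117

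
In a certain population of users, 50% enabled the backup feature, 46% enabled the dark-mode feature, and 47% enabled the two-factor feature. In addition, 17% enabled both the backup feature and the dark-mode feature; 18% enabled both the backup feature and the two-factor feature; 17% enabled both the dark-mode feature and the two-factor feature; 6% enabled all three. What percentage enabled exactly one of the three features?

57%

By inclusion–exclusion (exactly-one form):
P(exactly one) = 50 + 46 + 47 − 2·17 − 2·18 − 2·17 + 3·6 = 57%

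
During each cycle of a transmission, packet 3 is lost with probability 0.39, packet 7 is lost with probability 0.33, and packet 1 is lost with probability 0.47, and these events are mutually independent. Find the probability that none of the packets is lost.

0.216611

Since the events are independent, P(none) is the product of the individual non-occurrence probabilities.
P(none) = (1 − 0.39) × (1 − 0.33) × (1 − 0.47) = 0.61 × 0.67 × 0.53 = 0.216611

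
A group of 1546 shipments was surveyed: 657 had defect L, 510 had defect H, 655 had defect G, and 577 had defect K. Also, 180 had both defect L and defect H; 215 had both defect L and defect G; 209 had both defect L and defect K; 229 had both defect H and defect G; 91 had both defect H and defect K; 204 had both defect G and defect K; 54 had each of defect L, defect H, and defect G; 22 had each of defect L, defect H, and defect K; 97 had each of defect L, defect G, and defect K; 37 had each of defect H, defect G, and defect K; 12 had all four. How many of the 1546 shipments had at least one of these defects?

1469

By inclusion–exclusion:
|union| = 657 + 510 + 655 + 577 − 180 − 215 − 209 − 229 − 91 − 204 + 54 + 22 + 97 + 37 − 12 = 1469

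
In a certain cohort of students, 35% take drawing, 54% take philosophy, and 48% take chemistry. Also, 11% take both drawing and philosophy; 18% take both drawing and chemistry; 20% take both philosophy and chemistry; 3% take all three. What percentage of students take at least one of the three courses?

Using inclusion–exclusion:
P(at least one) = 35 + 54 + 48 − 11 − 18 − 20 + 3 = 91%

91%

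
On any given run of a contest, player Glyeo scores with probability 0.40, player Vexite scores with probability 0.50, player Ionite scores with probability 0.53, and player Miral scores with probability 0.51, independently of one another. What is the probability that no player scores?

0.06909

Independence gives P(none) = ∏(1 − pᵢ).
P(none) = (1 − 0.40) × (1 − 0.50) × (1 − 0.53) × (1 − 0.51) = 0.60 × 0.50 × 0.47 × 0.49 = 0.06909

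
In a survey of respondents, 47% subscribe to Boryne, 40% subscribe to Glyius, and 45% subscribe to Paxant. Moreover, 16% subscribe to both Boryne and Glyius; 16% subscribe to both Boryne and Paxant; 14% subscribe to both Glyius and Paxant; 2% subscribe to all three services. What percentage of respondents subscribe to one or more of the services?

P(at least one) = 47 + 40 + 45 − 16 − 16 − 14 + 2 = 88%

88%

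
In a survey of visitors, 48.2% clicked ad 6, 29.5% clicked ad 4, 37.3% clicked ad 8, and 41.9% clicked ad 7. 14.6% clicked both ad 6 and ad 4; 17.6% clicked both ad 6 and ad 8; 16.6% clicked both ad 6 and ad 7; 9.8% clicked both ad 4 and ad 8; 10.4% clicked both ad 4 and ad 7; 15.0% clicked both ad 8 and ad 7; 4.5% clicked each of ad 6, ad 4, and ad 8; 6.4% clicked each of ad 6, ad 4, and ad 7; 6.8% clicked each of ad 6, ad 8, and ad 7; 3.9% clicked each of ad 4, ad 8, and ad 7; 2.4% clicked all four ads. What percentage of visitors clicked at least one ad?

92.1%

P(≥1) = 48.2 + 29.5 + 37.3 + 41.9 − 14.6 − 17.6 − 16.6 − 9.8 − 10.4 − 15.0 + 4.5 + 6.4 + 6.8 + 3.9 − 2.4 = 92.1%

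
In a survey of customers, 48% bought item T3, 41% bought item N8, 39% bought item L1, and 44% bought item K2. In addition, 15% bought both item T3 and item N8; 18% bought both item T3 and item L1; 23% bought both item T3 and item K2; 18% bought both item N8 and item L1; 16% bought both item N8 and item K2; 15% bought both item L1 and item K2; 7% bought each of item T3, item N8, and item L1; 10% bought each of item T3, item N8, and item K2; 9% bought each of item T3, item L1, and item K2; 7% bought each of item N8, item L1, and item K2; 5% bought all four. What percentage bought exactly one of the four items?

41%

P(exactly one) = 48 + 41 + 39 + 44 − 2·15 − 2·18 − 2·23 − 2·18 − 2·16 − 2·15 + 3·7 + 3·10 + 3·9 + 3·7 − 4·5 = 41%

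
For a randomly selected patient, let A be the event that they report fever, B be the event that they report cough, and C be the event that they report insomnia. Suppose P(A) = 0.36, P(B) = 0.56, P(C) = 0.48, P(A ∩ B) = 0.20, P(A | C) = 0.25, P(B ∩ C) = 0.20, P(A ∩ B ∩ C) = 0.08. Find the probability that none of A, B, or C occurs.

0.04

P(A ∩ C) = P(C)·P(A|C) = 0.48 × 0.25 = 0.12
P(A ∪ B ∪ C) = 0.36 + 0.56 + 0.48 − 0.20 − 0.12 − 0.20 + 0.08 = 0.96
P(none) = 1 − 0.96 = 0.04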